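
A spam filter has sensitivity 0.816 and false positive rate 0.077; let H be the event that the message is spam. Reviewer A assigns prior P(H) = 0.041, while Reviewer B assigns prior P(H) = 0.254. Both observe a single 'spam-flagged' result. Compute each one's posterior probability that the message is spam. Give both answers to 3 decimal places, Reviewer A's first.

Reviewer A: 0.312; Reviewer B: 0.783

P('+'|H) = 0.816, P('+'|¬H) = 0.077.
Reviewer A: numerator 0.816·0.041 = 0.033456; evidence = 0.033456+0.077·0.959 = 0.10730; posterior = 0.312.
Reviewer B: numerator 0.816·0.254 = 0.20726; evidence = 0.20726+0.077·0.746 = 0.26471; posterior = 0.783.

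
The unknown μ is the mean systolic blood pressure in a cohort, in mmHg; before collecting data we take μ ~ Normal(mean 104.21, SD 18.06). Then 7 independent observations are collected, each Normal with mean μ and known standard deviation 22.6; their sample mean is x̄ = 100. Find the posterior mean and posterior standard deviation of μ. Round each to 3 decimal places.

Prior precision 1/τ₀² = 1/18.06² = 0.00306595; data precision n/σ² = 7/22.6² = 0.0137051.
Posterior precision = 0.00306595 + 0.0137051 = 0.0167710, giving posterior SD = 1/√0.0167710 = 7.722.
Posterior mean = (0.00306595·104.21 + 0.0137051·100) / 0.0167710 = 100.770.

Posterior mean ≈ 100.770; posterior SD ≈ 7.722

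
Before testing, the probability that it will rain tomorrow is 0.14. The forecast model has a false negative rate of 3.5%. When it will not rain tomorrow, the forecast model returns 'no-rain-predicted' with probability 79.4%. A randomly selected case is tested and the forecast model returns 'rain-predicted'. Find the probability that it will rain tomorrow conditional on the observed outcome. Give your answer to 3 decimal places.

Write H for 'it will rain tomorrow'. Prior odds H:¬H = 0.14/0.86 = 0.16279. For the 'rain-predicted' outcome, the likelihood ratio is 0.965/0.206 = 4.6845.
Posterior odds = 0.16279 × 4.6845 = 0.76259, so P(H|E) = 0.76259/(1+0.76259) = 0.433.

P(H | E) ≈ 0.433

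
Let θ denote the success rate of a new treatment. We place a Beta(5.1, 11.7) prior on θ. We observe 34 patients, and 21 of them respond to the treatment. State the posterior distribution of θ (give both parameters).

Observing 21 successes and 13 failures updates Beta(5.1, 11.7) by adding the success and failure counts to the two shape parameters: α = 5.1+21 = 26.1, β = 11.7+13 = 24.7.

Posterior: Beta(26.1, 24.7)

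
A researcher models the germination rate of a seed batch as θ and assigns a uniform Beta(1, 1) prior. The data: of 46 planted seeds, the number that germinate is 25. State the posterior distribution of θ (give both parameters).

Posterior: Beta(26, 22)

The binomial likelihood is conjugate to the Beta prior: with 25 successes and 21 failures, the posterior is Beta(1+25, 1+21) = Beta(26, 22).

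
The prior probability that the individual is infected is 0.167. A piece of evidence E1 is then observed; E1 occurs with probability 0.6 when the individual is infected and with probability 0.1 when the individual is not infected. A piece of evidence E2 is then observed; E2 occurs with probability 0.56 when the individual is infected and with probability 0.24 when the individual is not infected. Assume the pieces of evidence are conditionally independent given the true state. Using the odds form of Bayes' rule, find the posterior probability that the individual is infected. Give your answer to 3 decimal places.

Posterior probability ≈ 0.737

Prior odds = 0.167/(1−0.167) = 0.20048.
Likelihood ratio for E1 = 0.6/0.1 = 6.0000.
Likelihood ratio for E2 = 0.56/0.24 = 2.3333.
Posterior odds = prior odds × LR₁ × LR₂ = 2.8067.
Posterior probability = odds/(1+odds) = 2.8067/3.8067 = 0.737.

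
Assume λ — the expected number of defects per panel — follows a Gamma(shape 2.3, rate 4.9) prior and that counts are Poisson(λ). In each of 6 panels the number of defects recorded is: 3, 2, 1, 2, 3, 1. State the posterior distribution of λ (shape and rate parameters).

The Poisson likelihood adds the total count to the shape and the number of exposure periods to the rate. Here ∑xᵢ = 12 and n = 6, so shape 2.3→14.3 and rate 4.9→10.9.

Posterior: Gamma(shape=14.3, rate=10.9)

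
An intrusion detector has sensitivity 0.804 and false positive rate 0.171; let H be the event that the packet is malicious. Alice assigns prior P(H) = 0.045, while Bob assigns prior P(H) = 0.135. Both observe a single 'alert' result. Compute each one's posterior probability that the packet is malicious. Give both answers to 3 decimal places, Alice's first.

P('+'|H) = 0.804, P('+'|¬H) = 0.171.
Alice: numerator 0.804·0.045 = 0.036180; evidence = 0.036180+0.171·0.955 = 0.19949; posterior = 0.181.
Bob: numerator 0.804·0.135 = 0.10854; evidence = 0.10854+0.171·0.865 = 0.25646; posterior = 0.423.

Alice: 0.181; Bob: 0.423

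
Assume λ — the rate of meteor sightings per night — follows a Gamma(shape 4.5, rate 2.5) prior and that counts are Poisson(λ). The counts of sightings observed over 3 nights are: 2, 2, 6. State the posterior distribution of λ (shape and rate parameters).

Posterior: Gamma(shape=14.5, rate=5.5)

The Poisson likelihood adds the total count to the shape and the number of exposure periods to the rate. Here ∑xᵢ = 10 and n = 3, so shape 4.5→14.5 and rate 2.5→5.5.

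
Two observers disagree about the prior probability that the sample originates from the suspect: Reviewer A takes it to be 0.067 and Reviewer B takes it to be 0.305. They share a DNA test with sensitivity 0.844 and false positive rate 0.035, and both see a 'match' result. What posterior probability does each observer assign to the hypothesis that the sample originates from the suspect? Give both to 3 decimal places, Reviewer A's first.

Reviewer A: 0.634; Reviewer B: 0.914

The likelihood ratio for a 'match' result is 0.844/0.035 = 24.114.
Reviewer A: prior odds 0.067/0.933 = 0.071811; posterior odds 1.7317; posterior probability 0.634.
Reviewer B: prior odds 0.305/0.695 = 0.43885; posterior odds 10.583; posterior probability 0.914.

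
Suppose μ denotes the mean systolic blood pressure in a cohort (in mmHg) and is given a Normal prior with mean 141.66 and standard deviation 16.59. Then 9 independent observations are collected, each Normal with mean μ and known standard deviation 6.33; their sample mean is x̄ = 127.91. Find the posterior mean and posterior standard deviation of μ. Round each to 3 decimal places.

Prior precision 1/τ₀² = 1/16.59² = 0.00363335; data precision n/σ² = 9/6.33² = 0.224613.
Posterior precision = 0.00363335 + 0.224613 = 0.228246, giving posterior SD = 1/√0.228246 = 2.093.
Posterior mean = (0.00363335·141.66 + 0.224613·127.91) / 0.228246 = 128.129.

Posterior mean ≈ 128.129; posterior SD ≈ 2.093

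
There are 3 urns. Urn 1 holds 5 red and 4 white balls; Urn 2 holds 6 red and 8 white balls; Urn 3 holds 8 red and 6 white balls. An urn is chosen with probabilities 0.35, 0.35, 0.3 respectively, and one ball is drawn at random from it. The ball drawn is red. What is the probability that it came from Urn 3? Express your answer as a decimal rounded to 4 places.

P(red|Urn 1) = 0.5556; P(red|Urn 2) = 0.4286; P(red|Urn 3) = 0.5714.
Prior × likelihood for each source: 0.35·0.5556=0.1944, 0.35·0.4286=0.1500, 0.3·0.5714=0.1714. Summing gives P(red) = 0.51587.
P(Urn 3 | red) = 0.1714 / 0.51587 = 0.3323.

Posterior probability ≈ 0.3323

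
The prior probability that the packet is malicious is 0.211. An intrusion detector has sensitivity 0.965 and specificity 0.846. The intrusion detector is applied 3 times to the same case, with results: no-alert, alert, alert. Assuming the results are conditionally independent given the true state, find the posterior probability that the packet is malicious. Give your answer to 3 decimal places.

Let H be the event that the packet is malicious; start with P(H) = 0.211. P('alert'|H) = 0.965, P('alert'|¬H) = 0.154.
Update on result 1 ('no-alert'): P(H) ← 0.035·0.2110 / (0.035·0.2110 + 0.846·0.7890) = 0.0073850/0.67488 = 0.0109.
Update on result 2 ('alert'): P(H) ← 0.965·0.0109 / (0.965·0.0109 + 0.154·0.9891) = 0.010560/0.16287 = 0.0648.
Update on result 3 ('alert'): P(H) ← 0.965·0.0648 / (0.965·0.0648 + 0.154·0.9352) = 0.062564/0.20658 = 0.3029.

Posterior P(H) ≈ 0.303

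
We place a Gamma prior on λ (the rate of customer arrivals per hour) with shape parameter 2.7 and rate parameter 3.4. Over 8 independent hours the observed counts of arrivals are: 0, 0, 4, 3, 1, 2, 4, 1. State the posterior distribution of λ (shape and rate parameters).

The Poisson likelihood adds the total count to the shape and the number of exposure periods to the rate. Here ∑xᵢ = 15 and n = 8, so shape 2.7→17.7 and rate 3.4→11.4.

Posterior: Gamma(shape=17.7, rate=11.4)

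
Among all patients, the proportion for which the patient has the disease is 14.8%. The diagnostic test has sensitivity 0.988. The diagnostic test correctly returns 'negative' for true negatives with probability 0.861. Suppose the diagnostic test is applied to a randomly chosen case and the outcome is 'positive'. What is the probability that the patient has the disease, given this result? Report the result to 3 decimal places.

P(H | E) ≈ 0.553

Write H for 'the patient has the disease'. Prior odds H:¬H = 0.148/0.852 = 0.17371. For the 'positive' outcome, the likelihood ratio is 0.988/0.139 = 7.1079.
Posterior odds = 0.17371 × 7.1079 = 1.2347, so P(H|E) = 1.2347/(1+1.2347) = 0.553.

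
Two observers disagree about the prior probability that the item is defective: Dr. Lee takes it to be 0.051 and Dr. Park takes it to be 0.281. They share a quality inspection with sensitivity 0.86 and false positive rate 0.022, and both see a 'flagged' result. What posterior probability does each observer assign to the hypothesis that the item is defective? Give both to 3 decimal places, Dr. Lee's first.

Dr. Lee: 0.678; Dr. Park: 0.939

The likelihood ratio for a 'flagged' result is 0.86/0.022 = 39.091.
Dr. Lee: prior odds 0.051/0.949 = 0.053741; posterior odds 2.1008; posterior probability 0.678.
Dr. Park: prior odds 0.281/0.719 = 0.39082; posterior odds 15.278; posterior probability 0.939.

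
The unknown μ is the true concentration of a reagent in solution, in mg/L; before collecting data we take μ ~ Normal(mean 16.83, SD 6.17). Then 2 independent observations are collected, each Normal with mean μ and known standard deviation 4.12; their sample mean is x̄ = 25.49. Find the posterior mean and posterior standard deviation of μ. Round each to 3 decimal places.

Prior precision 1/τ₀² = 1/6.17² = 0.0262682; data precision n/σ² = 2/4.12² = 0.117824.
Posterior precision = 0.0262682 + 0.117824 = 0.144093, giving posterior SD = 1/√0.144093 = 2.634.
Posterior mean = (0.0262682·16.83 + 0.117824·25.49) / 0.144093 = 23.911.

Posterior mean ≈ 23.911; posterior SD ≈ 2.634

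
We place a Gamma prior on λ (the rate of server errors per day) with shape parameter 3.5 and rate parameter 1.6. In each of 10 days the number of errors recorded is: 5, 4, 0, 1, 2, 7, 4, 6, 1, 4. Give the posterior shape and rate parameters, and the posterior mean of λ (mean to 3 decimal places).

Posterior: Gamma(shape=37.5, rate=11.6); mean ≈ 3.233

Total count ∑xᵢ = 34 over n = 10 days.
Gamma is conjugate to the Poisson likelihood: posterior is Gamma(shape = 3.5+34 = 37.5, rate = 1.6+10 = 11.6).
E[λ | data] = 37.5/11.6 = 3.233.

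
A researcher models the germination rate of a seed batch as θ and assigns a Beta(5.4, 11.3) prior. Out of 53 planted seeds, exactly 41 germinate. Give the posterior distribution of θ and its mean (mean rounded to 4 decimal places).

Posterior: Beta(46.4, 23.3); mean ≈ 0.6657

The binomial likelihood is conjugate to the Beta prior: with 41 successes and 12 failures, the posterior is Beta(5.4+41, 11.3+12) = Beta(46.4, 23.3).
E[θ | data] = 46.4/(46.4+23.3) = 0.6657.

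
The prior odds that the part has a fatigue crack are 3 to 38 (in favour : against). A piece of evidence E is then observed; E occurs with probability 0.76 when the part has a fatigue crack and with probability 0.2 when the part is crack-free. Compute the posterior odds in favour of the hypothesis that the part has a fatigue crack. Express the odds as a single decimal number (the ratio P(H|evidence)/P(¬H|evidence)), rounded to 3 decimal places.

Prior odds = 3/38 = 0.078947. In log-odds, ln(0.078947) = -2.5390.
Add log likelihood ratio: ln(3.8000) = 1.3350.
Posterior log-odds = -1.2040, so posterior odds = exp(-1.2040) = 0.30000.

Posterior odds ≈ 0.300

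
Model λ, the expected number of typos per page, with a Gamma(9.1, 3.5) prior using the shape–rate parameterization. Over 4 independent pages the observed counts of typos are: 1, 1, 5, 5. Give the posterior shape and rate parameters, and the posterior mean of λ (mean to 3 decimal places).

The Poisson likelihood adds the total count to the shape and the number of exposure periods to the rate. Here ∑xᵢ = 12 and n = 4, so shape 9.1→21.1 and rate 3.5→7.5.
E[λ | data] = 21.1/7.5 = 2.813.

Posterior: Gamma(shape=21.1, rate=7.5); mean ≈ 2.813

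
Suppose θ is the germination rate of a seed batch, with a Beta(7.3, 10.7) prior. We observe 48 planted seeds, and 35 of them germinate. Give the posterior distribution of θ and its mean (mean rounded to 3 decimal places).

The binomial likelihood is conjugate to the Beta prior: with 35 successes and 13 failures, the posterior is Beta(7.3+35, 10.7+13) = Beta(42.3, 23.7).
E[θ | data] = 42.3/(42.3+23.7) = 0.641.

Posterior: Beta(42.3, 23.7); mean ≈ 0.641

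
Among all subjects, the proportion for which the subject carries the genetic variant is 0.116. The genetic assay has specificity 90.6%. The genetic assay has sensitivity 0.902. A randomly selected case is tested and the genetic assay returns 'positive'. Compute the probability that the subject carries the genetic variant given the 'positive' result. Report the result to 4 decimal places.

Write H for 'the subject carries the genetic variant'. Prior odds H:¬H = 0.116/0.884 = 0.13122. For the 'positive' outcome, the likelihood ratio is 0.902/0.094 = 9.5957.
Posterior odds = 0.13122 × 9.5957 = 1.2592, so P(H|E) = 1.2592/(1+1.2592) = 0.5574.

P(H | E) ≈ 0.5574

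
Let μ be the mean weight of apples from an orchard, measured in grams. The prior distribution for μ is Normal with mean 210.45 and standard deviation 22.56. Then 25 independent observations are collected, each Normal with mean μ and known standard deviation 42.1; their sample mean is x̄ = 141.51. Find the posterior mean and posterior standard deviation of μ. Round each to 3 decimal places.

Posterior mean ≈ 149.939; posterior SD ≈ 7.888

Prior precision 1/τ₀² = 1/22.56² = 0.00196482; data precision n/σ² = 25/42.1² = 0.0141051.
Posterior precision = 0.00196482 + 0.0141051 = 0.0160699, giving posterior SD = 1/√0.0160699 = 7.888.
Posterior mean = (0.00196482·210.45 + 0.0141051·141.51) / 0.0160699 = 149.939.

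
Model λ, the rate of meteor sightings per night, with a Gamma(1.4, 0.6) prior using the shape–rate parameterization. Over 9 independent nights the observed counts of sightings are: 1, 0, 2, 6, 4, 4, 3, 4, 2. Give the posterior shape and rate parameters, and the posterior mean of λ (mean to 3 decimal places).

Posterior: Gamma(shape=27.4, rate=9.6); mean ≈ 2.854

The Poisson likelihood adds the total count to the shape and the number of exposure periods to the rate. Here ∑xᵢ = 26 and n = 9, so shape 1.4→27.4 and rate 0.6→9.6.
Posterior mean = shape/rate = 27.4/9.6 = 2.854.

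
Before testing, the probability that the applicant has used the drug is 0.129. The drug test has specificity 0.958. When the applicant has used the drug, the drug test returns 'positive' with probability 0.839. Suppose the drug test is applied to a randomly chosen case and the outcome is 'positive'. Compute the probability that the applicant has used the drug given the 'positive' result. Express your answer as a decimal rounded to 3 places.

P(H | E) ≈ 0.747

Let H be the event that the applicant has used the drug. P(H) = 0.129, so P(¬H) = 0.871. With E the 'positive' result, P(E|H) = 0.839 and P(E|¬H) = 0.042.
P(E) = 0.839·0.129 + 0.042·0.871 = 0.10823 + 0.036582 = 0.14481.
By Bayes' theorem, P(H|E) = 0.10823 / 0.14481 = 0.747.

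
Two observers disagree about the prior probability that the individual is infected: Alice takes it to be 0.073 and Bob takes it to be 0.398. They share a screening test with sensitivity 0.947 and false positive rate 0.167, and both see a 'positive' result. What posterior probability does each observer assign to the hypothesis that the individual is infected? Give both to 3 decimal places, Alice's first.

Alice: 0.309; Bob: 0.789

P('+'|H) = 0.947, P('+'|¬H) = 0.167.
Alice: numerator 0.947·0.073 = 0.069131; evidence = 0.069131+0.167·0.927 = 0.22394; posterior = 0.309.
Bob: numerator 0.947·0.398 = 0.37691; evidence = 0.37691+0.167·0.602 = 0.47744; posterior = 0.789.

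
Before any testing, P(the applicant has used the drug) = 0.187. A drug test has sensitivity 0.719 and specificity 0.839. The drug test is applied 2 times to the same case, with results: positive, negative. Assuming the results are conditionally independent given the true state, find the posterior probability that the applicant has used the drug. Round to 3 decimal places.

Let H be the event that the applicant has used the drug; start with P(H) = 0.187. P('positive'|H) = 0.719, P('positive'|¬H) = 0.161.
Update on result 1 ('positive'): P(H) ← 0.719·0.1870 / (0.719·0.1870 + 0.161·0.8130) = 0.13445/0.26535 = 0.5067.
Update on result 2 ('negative'): P(H) ← 0.281·0.5067 / (0.281·0.5067 + 0.839·0.4933) = 0.14239/0.55626 = 0.2560.

Posterior P(H) ≈ 0.256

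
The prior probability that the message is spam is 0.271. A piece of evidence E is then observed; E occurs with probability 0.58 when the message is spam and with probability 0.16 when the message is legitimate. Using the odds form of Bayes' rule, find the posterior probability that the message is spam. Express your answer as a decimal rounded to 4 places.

Prior odds = 0.271/(1−0.271) = 0.37174. In log-odds, ln(0.37174) = -0.98955.
Add log likelihood ratio: ln(3.6250) = 1.2879.
Posterior log-odds = 0.29830, so posterior odds = exp(0.29830) = 1.3476. Converting, P(H|E) = 1.3476/2.3476 = 0.5740.

Posterior probability ≈ 0.5740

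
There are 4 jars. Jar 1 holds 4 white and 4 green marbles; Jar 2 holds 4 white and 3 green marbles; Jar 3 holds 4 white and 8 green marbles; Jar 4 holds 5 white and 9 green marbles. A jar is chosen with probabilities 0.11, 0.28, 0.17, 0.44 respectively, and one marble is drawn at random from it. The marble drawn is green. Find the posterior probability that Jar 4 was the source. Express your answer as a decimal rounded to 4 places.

Posterior probability ≈ 0.4952

Tabulate prior·likelihood by source: [1] prior 0.11, lik 0.5, product 0.05500; [2] prior 0.28, lik 0.4286, product 0.1200; [3] prior 0.17, lik 0.6667, product 0.1133; [4] prior 0.44, lik 0.6429, product 0.2829.
Normalizing constant = 0.57119; the posterior for Jar 4 is its product over the sum, 0.2829/0.57119 = 0.4952.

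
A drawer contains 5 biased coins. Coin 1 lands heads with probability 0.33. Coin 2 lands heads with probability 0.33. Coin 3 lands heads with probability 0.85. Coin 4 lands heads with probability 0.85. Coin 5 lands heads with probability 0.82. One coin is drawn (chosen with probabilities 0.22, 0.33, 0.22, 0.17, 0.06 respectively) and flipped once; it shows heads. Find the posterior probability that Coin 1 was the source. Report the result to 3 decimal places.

Posterior probability ≈ 0.129

P(heads|C1) = 0.33; P(heads|C2) = 0.33; P(heads|C3) = 0.85; P(heads|C4) = 0.85; P(heads|C5) = 0.82.
Prior × likelihood for each source: 0.22·0.33=0.07260, 0.33·0.33=0.1089, 0.22·0.85=0.1870, 0.17·0.85=0.1445, 0.06·0.82=0.04920. Summing gives P(heads) = 0.56220.
P(Coin 1 | heads) = 0.07260 / 0.56220 = 0.129.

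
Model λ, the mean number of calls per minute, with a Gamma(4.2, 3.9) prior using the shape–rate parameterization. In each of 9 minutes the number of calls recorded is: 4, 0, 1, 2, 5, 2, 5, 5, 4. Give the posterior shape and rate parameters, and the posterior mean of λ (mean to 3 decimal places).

Posterior: Gamma(shape=32.2, rate=12.9); mean ≈ 2.496

The Poisson likelihood adds the total count to the shape and the number of exposure periods to the rate. Here ∑xᵢ = 28 and n = 9, so shape 4.2→32.2 and rate 3.9→12.9.
E[λ | data] = 32.2/12.9 = 2.496.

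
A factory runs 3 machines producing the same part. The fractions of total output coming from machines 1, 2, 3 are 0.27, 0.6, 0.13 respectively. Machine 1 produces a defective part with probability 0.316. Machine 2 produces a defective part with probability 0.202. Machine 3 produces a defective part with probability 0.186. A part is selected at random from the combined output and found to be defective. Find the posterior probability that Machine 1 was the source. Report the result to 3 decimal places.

P(defective|M1) = 0.316; P(defective|M2) = 0.202; P(defective|M3) = 0.186.
Prior × likelihood for each source: 0.27·0.316=0.08532, 0.6·0.202=0.1212, 0.13·0.186=0.02418. Summing gives P(defective) = 0.23070.
P(Machine 1 | defective) = 0.08532 / 0.23070 = 0.370.

Posterior probability ≈ 0.370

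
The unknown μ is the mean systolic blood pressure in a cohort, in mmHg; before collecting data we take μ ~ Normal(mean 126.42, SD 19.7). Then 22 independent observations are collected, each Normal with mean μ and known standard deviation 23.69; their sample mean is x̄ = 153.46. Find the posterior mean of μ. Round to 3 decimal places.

Posterior mean ≈ 151.792

Prior precision 1/τ₀² = 1/19.7² = 0.00257672; data precision n/σ² = 22/23.69² = 0.0392006.
Posterior precision = 0.00257672 + 0.0392006 = 0.0417773.
Posterior mean = (0.00257672·126.42 + 0.0392006·153.46) / 0.0417773 = 151.792.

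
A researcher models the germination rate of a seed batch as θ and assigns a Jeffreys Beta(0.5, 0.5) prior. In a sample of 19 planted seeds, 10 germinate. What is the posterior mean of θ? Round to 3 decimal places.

Posterior mean ≈ 0.525

The binomial likelihood is conjugate to the Beta prior: with 10 successes and 9 failures, the posterior is Beta(0.5+10, 0.5+9) = Beta(10.5, 9.5).
Posterior mean = α/(α+β) = 10.5/20 = 0.525.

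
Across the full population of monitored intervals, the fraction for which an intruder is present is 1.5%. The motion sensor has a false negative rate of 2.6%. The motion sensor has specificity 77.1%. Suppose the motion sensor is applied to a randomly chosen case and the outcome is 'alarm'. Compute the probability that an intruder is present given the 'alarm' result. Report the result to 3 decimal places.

Write H for 'an intruder is present'. Prior odds H:¬H = 0.015/0.985 = 0.015228. For the 'alarm' outcome, the likelihood ratio is 0.974/0.229 = 4.2533.
Posterior odds = 0.015228 × 4.2533 = 0.064771, so P(H|E) = 0.064771/(1+0.064771) = 0.061.

P(H | E) ≈ 0.061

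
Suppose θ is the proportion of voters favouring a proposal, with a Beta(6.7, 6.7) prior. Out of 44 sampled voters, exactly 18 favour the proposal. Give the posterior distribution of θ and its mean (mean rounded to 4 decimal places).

Observing 18 successes and 26 failures updates Beta(6.7, 6.7) by adding the success and failure counts to the two shape parameters: α = 6.7+18 = 24.7, β = 6.7+26 = 32.7.
Posterior mean = α/(α+β) = 24.7/57.4 = 0.4303.

Posterior: Beta(24.7, 32.7); mean ≈ 0.4303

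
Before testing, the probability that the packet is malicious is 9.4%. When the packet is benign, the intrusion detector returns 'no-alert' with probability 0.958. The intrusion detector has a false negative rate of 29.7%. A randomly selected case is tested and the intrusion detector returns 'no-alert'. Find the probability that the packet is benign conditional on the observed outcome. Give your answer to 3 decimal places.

Write H for 'the packet is malicious'. Prior odds H:¬H = 0.094/0.906 = 0.10375. For the 'no-alert' outcome, the likelihood ratio is 0.297/0.958 = 0.31002.
Posterior odds = 0.10375 × 0.31002 = 0.032166, so P(H|E) = 0.032166/(1+0.032166) = 0.031. Then P(¬H|E) = 1 − 0.031 = 0.969.

P(¬H | E) ≈ 0.969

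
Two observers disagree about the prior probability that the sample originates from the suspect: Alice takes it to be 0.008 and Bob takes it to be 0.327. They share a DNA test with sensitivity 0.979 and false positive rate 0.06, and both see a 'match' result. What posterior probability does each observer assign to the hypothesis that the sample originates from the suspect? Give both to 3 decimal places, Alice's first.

Alice: 0.116; Bob: 0.888

P('+'|H) = 0.979, P('+'|¬H) = 0.06.
Alice: numerator 0.979·0.008 = 0.0078320; evidence = 0.0078320+0.06·0.992 = 0.067352; posterior = 0.116.
Bob: numerator 0.979·0.327 = 0.32013; evidence = 0.32013+0.06·0.673 = 0.36051; posterior = 0.888.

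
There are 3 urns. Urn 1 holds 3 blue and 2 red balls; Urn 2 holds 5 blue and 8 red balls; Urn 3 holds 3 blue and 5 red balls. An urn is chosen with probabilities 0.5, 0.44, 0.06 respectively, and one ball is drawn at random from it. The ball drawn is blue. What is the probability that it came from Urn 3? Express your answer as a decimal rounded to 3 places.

Posterior probability ≈ 0.046

Tabulate prior·likelihood by source: [1] prior 0.5, lik 0.6, product 0.3000; [2] prior 0.44, lik 0.3846, product 0.1692; [3] prior 0.06, lik 0.375, product 0.02250.
Normalizing constant = 0.49173; the posterior for Urn 3 is its product over the sum, 0.02250/0.49173 = 0.046.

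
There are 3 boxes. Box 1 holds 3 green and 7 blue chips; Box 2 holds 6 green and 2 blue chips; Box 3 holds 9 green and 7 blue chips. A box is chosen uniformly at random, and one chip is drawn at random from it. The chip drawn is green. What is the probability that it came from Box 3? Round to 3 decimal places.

Tabulate prior·likelihood by source: [1] prior 0.333333, lik 0.3, product 0.1000; [2] prior 0.333333, lik 0.75, product 0.2500; [3] prior 0.333333, lik 0.5625, product 0.1875.
Normalizing constant = 0.53750; the posterior for Box 3 is its product over the sum, 0.1875/0.53750 = 0.349.

Posterior probability ≈ 0.349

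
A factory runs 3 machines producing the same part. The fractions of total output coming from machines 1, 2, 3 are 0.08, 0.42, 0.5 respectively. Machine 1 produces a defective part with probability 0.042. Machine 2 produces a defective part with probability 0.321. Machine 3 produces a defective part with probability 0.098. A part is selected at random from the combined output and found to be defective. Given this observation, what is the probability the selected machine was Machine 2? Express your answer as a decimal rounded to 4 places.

Posterior probability ≈ 0.7203

P(defective|M1) = 0.042; P(defective|M2) = 0.321; P(defective|M3) = 0.098.
Prior × likelihood for each source: 0.08·0.042=0.003360, 0.42·0.321=0.1348, 0.5·0.098=0.04900. Summing gives P(defective) = 0.18718.
P(Machine 2 | defective) = 0.1348 / 0.18718 = 0.7203.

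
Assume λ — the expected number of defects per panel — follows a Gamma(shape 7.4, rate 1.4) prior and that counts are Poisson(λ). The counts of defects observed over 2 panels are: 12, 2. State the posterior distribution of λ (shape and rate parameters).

Posterior: Gamma(shape=21.4, rate=3.4)

The Poisson likelihood adds the total count to the shape and the number of exposure periods to the rate. Here ∑xᵢ = 14 and n = 2, so shape 7.4→21.4 and rate 1.4→3.4.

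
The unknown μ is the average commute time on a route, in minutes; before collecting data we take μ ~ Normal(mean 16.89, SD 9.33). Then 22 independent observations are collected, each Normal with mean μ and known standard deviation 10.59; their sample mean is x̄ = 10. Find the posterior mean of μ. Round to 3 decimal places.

Prior precision 1/τ₀² = 1/9.33² = 0.0114878; data precision n/σ² = 22/10.59² = 0.196169.
Posterior precision = 0.0114878 + 0.196169 = 0.207657.
Posterior mean = (0.0114878·16.89 + 0.196169·10) / 0.207657 = 10.381.

Posterior mean ≈ 10.381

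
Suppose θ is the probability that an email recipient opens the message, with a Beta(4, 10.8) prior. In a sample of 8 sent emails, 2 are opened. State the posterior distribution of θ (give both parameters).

Posterior: Beta(6, 16.8)

The binomial likelihood is conjugate to the Beta prior: with 2 successes and 6 failures, the posterior is Beta(4+2, 10.8+6) = Beta(6, 16.8).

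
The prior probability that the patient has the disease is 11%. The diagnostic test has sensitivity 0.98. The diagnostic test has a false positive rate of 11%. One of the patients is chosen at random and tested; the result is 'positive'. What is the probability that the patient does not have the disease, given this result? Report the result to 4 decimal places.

Write H for 'the patient has the disease'. Prior odds H:¬H = 0.11/0.89 = 0.12360. For the 'positive' outcome, the likelihood ratio is 0.98/0.11 = 8.9091.
Posterior odds = 0.12360 × 8.9091 = 1.1011, so P(H|E) = 1.1011/(1+1.1011) = 0.5241. Then P(¬H|E) = 1 − 0.5241 = 0.4759.

P(¬H | E) ≈ 0.4759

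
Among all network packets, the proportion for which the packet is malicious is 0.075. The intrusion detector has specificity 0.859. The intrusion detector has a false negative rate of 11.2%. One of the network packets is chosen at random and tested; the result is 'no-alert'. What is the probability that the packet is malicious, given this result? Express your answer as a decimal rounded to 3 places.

P(H | E) ≈ 0.010

Write H for 'the packet is malicious'. Prior odds H:¬H = 0.075/0.925 = 0.081081. For the 'no-alert' outcome, the likelihood ratio is 0.112/0.859 = 0.13038.
Posterior odds = 0.081081 × 0.13038 = 0.010572, so P(H|E) = 0.010572/(1+0.010572) = 0.010.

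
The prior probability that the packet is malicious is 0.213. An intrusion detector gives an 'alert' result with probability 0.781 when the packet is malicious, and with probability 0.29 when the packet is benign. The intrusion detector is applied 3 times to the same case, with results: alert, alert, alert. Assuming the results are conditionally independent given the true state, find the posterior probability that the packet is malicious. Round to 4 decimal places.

Let H be the event that the packet is malicious; start with P(H) = 0.213. P('alert'|H) = 0.781, P('alert'|¬H) = 0.29.
Update on result 1 ('alert'): P(H) ← 0.781·0.2130 / (0.781·0.2130 + 0.29·0.7870) = 0.16635/0.39458 = 0.4216.
Update on result 2 ('alert'): P(H) ← 0.781·0.4216 / (0.781·0.4216 + 0.29·0.5784) = 0.32926/0.49700 = 0.6625.
Update on result 3 ('alert'): P(H) ← 0.781·0.6625 / (0.781·0.6625 + 0.29·0.3375) = 0.51741/0.61529 = 0.8409.

Posterior P(H) ≈ 0.8409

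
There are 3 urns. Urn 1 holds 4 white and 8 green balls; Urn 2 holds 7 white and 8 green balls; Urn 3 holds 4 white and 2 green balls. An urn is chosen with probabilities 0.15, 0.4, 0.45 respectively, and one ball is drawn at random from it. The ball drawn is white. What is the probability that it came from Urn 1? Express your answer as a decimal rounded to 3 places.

Posterior probability ≈ 0.093

Tabulate prior·likelihood by source: [1] prior 0.15, lik 0.3333, product 0.05000; [2] prior 0.4, lik 0.4667, product 0.1867; [3] prior 0.45, lik 0.6667, product 0.3000.
Normalizing constant = 0.53667; the posterior for Urn 1 is its product over the sum, 0.05000/0.53667 = 0.093.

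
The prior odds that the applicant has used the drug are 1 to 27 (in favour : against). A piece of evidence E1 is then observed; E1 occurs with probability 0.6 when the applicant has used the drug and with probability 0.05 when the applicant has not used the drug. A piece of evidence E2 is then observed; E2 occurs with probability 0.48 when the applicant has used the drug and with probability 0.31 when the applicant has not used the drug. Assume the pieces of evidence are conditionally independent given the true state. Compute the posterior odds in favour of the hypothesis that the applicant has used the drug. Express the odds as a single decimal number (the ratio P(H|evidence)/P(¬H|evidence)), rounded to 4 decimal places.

Posterior odds ≈ 0.6882

Prior odds = 1/27 = 0.037037.
Likelihood ratio for E1 = 0.6/0.05 = 12.000.
Likelihood ratio for E2 = 0.48/0.31 = 1.5484.
Posterior odds = prior odds × LR₁ × LR₂ = 0.68817.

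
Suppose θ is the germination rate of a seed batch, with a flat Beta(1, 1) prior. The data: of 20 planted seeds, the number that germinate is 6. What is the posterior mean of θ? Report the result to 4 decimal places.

The binomial likelihood is conjugate to the Beta prior: with 6 successes and 14 failures, the posterior is Beta(1+6, 1+14) = Beta(7, 15).
Posterior mean = α/(α+β) = 7/22 = 0.3182.

Posterior mean ≈ 0.3182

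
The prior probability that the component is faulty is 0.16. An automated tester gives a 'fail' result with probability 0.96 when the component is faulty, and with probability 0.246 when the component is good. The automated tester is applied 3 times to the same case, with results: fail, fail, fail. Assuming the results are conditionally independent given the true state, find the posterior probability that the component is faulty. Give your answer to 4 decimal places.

Posterior P(H) ≈ 0.9188

Let H be the event that the component is faulty; start with P(H) = 0.16. P('fail'|H) = 0.96, P('fail'|¬H) = 0.246.
Update on result 1 ('fail'): P(H) ← 0.96·0.1600 / (0.96·0.1600 + 0.246·0.8400) = 0.15360/0.36024 = 0.4264.
Update on result 2 ('fail'): P(H) ← 0.96·0.4264 / (0.96·0.4264 + 0.246·0.5736) = 0.40933/0.55044 = 0.7436.
Update on result 3 ('fail'): P(H) ← 0.96·0.7436 / (0.96·0.7436 + 0.246·0.2564) = 0.71389/0.77696 = 0.9188.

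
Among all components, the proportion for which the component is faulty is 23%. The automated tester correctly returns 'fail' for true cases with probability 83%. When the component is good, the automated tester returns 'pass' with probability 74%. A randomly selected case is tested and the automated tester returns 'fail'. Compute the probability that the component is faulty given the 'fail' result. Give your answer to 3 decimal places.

Write H for 'the component is faulty'. Prior odds H:¬H = 0.23/0.77 = 0.29870. For the 'fail' outcome, the likelihood ratio is 0.83/0.26 = 3.1923.
Posterior odds = 0.29870 × 3.1923 = 0.95355, so P(H|E) = 0.95355/(1+0.95355) = 0.488.

P(H | E) ≈ 0.488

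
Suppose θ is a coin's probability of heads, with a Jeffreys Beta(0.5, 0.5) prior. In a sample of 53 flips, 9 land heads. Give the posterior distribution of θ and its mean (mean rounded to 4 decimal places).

Posterior: Beta(9.5, 44.5); mean ≈ 0.1759

The binomial likelihood is conjugate to the Beta prior: with 9 successes and 44 failures, the posterior is Beta(0.5+9, 0.5+44) = Beta(9.5, 44.5).
E[θ | data] = 9.5/(9.5+44.5) = 0.1759.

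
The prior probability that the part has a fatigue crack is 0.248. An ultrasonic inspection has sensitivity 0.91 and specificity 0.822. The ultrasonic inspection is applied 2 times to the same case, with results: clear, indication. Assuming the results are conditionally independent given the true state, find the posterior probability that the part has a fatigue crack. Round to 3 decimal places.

Posterior P(H) ≈ 0.156

Let H be the event that the part has a fatigue crack; start with P(H) = 0.248. P('indication'|H) = 0.91, P('indication'|¬H) = 0.178.
Update on result 1 ('clear'): P(H) ← 0.09·0.2480 / (0.09·0.2480 + 0.822·0.7520) = 0.022320/0.64046 = 0.0348.
Update on result 2 ('indication'): P(H) ← 0.91·0.0348 / (0.91·0.0348 + 0.178·0.9652) = 0.031713/0.20351 = 0.1558.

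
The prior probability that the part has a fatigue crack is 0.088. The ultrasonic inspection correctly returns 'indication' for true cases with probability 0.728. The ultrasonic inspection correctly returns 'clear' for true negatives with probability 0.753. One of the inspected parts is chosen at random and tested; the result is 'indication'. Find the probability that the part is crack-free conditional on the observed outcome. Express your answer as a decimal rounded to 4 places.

P(¬H | E) ≈ 0.7786

Write H for 'the part has a fatigue crack'. Prior odds H:¬H = 0.088/0.912 = 0.096491. For the 'indication' outcome, the likelihood ratio is 0.728/0.247 = 2.9474.
Posterior odds = 0.096491 × 2.9474 = 0.28440, so P(H|E) = 0.28440/(1+0.28440) = 0.2214. Then P(¬H|E) = 1 − 0.2214 = 0.7786.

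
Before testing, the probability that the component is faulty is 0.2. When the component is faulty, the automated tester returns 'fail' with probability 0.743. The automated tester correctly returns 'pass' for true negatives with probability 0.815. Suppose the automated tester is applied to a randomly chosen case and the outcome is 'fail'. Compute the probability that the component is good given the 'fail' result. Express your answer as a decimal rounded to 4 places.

Write H for 'the component is faulty'. Prior odds H:¬H = 0.2/0.8 = 0.25000. For the 'fail' outcome, the likelihood ratio is 0.743/0.185 = 4.0162.
Posterior odds = 0.25000 × 4.0162 = 1.0041, so P(H|E) = 1.0041/(1+1.0041) = 0.5010. Then P(¬H|E) = 1 − 0.5010 = 0.4990.

P(¬H | E) ≈ 0.4990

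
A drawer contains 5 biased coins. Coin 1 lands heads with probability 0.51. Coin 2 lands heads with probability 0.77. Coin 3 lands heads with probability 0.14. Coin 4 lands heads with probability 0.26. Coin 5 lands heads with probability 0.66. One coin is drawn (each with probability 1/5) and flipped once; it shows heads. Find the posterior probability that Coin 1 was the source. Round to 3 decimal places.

P(heads|C1) = 0.51; P(heads|C2) = 0.77; P(heads|C3) = 0.14; P(heads|C4) = 0.26; P(heads|C5) = 0.66.
Prior × likelihood for each source: 0.2·0.51=0.1020, 0.2·0.77=0.1540, 0.2·0.14=0.02800, 0.2·0.26=0.05200, 0.2·0.66=0.1320. Summing gives P(heads) = 0.46800.
P(Coin 1 | heads) = 0.1020 / 0.46800 = 0.218.

Posterior probability ≈ 0.218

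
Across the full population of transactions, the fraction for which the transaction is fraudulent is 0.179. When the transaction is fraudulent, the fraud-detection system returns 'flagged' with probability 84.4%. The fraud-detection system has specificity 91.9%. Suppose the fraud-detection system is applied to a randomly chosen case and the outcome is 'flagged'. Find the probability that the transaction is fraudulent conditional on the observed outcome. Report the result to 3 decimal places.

P(H | E) ≈ 0.694

Write H for 'the transaction is fraudulent'. Prior odds H:¬H = 0.179/0.821 = 0.21803. For the 'flagged' outcome, the likelihood ratio is 0.844/0.081 = 10.420.
Posterior odds = 0.21803 × 10.420 = 2.2718, so P(H|E) = 2.2718/(1+2.2718) = 0.694.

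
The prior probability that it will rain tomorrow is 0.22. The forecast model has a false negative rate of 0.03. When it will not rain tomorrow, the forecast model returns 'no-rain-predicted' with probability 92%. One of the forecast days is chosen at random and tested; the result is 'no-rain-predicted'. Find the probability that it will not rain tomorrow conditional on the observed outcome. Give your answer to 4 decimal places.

Write H for 'it will rain tomorrow'. Prior odds H:¬H = 0.22/0.78 = 0.28205. For the 'no-rain-predicted' outcome, the likelihood ratio is 0.03/0.92 = 0.032609.
Posterior odds = 0.28205 × 0.032609 = 0.0091973, so P(H|E) = 0.0091973/(1+0.0091973) = 0.0091. Then P(¬H|E) = 1 − 0.0091 = 0.9909.

P(¬H | E) ≈ 0.9909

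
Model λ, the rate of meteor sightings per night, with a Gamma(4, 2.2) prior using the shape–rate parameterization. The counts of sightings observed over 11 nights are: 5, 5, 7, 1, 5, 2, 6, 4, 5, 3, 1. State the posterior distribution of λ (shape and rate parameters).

Posterior: Gamma(shape=48, rate=13.2)

The Poisson likelihood adds the total count to the shape and the number of exposure periods to the rate. Here ∑xᵢ = 44 and n = 11, so shape 4→48 and rate 2.2→13.2.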